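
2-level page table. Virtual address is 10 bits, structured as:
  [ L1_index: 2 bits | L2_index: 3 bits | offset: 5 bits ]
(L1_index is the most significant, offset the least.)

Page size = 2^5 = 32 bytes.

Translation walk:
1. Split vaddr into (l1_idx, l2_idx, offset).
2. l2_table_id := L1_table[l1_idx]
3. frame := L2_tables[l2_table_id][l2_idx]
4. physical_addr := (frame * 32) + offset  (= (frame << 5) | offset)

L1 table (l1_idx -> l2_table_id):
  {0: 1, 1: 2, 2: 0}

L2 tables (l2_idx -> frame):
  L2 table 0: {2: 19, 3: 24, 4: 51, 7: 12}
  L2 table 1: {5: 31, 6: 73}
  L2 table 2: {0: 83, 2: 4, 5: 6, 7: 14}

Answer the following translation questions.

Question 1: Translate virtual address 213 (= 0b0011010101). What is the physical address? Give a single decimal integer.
Answer: 2357

Derivation:
vaddr = 213 = 0b0011010101
Split: l1_idx=0, l2_idx=6, offset=21
L1[0] = 1
L2[1][6] = 73
paddr = 73 * 32 + 21 = 2357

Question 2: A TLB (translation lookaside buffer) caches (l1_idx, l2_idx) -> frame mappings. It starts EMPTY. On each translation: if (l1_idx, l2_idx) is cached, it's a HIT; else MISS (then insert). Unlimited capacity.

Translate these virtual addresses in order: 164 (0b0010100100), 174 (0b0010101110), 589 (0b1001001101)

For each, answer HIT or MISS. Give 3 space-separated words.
vaddr=164: (0,5) not in TLB -> MISS, insert
vaddr=174: (0,5) in TLB -> HIT
vaddr=589: (2,2) not in TLB -> MISS, insert

Answer: MISS HIT MISS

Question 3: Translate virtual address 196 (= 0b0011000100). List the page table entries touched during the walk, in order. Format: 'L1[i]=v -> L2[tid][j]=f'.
vaddr = 196 = 0b0011000100
Split: l1_idx=0, l2_idx=6, offset=4

Answer: L1[0]=1 -> L2[1][6]=73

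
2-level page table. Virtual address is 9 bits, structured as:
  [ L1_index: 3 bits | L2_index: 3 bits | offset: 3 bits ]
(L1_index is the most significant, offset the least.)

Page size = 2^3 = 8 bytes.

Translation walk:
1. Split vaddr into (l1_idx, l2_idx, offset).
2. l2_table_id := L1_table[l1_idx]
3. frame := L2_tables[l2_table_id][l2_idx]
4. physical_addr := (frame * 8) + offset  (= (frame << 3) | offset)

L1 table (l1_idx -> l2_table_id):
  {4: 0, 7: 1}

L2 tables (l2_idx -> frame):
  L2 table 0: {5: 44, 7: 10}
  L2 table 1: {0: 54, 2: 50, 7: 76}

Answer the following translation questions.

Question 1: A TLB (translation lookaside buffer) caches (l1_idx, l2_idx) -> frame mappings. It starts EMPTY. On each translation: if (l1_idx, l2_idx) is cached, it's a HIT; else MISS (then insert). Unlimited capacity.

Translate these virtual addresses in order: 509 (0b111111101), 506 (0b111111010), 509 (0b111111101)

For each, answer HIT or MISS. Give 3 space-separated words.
vaddr=509: (7,7) not in TLB -> MISS, insert
vaddr=506: (7,7) in TLB -> HIT
vaddr=509: (7,7) in TLB -> HIT

Answer: MISS HIT HIT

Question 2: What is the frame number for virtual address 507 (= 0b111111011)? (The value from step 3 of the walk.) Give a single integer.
vaddr = 507: l1_idx=7, l2_idx=7
L1[7] = 1; L2[1][7] = 76

Answer: 76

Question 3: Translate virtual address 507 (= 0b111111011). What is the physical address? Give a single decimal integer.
Answer: 611

Derivation:
vaddr = 507 = 0b111111011
Split: l1_idx=7, l2_idx=7, offset=3
L1[7] = 1
L2[1][7] = 76
paddr = 76 * 8 + 3 = 611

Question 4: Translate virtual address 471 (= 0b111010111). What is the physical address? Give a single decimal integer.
Answer: 407

Derivation:
vaddr = 471 = 0b111010111
Split: l1_idx=7, l2_idx=2, offset=7
L1[7] = 1
L2[1][2] = 50
paddr = 50 * 8 + 7 = 407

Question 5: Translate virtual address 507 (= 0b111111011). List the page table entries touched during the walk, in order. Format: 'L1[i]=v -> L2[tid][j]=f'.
Answer: L1[7]=1 -> L2[1][7]=76

Derivation:
vaddr = 507 = 0b111111011
Split: l1_idx=7, l2_idx=7, offset=3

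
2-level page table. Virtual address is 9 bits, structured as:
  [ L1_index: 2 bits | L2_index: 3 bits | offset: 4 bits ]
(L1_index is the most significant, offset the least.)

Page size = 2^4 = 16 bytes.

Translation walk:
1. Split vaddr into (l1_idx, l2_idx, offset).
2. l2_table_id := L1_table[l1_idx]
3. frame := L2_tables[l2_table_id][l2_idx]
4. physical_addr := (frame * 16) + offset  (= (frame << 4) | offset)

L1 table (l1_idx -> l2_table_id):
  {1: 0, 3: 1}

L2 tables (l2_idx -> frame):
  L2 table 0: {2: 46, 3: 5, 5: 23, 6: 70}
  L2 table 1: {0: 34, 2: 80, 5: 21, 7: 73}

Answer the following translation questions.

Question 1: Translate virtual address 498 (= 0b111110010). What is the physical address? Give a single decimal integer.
vaddr = 498 = 0b111110010
Split: l1_idx=3, l2_idx=7, offset=2
L1[3] = 1
L2[1][7] = 73
paddr = 73 * 16 + 2 = 1170

Answer: 1170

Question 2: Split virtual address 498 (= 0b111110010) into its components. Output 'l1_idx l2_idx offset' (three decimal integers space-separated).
vaddr = 498 = 0b111110010
  top 2 bits -> l1_idx = 3
  next 3 bits -> l2_idx = 7
  bottom 4 bits -> offset = 2

Answer: 3 7 2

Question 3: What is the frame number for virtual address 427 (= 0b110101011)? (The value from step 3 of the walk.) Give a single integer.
Answer: 80

Derivation:
vaddr = 427: l1_idx=3, l2_idx=2
L1[3] = 1; L2[1][2] = 80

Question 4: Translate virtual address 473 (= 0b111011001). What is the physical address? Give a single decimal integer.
vaddr = 473 = 0b111011001
Split: l1_idx=3, l2_idx=5, offset=9
L1[3] = 1
L2[1][5] = 21
paddr = 21 * 16 + 9 = 345

Answer: 345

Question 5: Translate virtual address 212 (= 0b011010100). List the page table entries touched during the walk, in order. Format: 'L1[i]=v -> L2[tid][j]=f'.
Answer: L1[1]=0 -> L2[0][5]=23

Derivation:
vaddr = 212 = 0b011010100
Split: l1_idx=1, l2_idx=5, offset=4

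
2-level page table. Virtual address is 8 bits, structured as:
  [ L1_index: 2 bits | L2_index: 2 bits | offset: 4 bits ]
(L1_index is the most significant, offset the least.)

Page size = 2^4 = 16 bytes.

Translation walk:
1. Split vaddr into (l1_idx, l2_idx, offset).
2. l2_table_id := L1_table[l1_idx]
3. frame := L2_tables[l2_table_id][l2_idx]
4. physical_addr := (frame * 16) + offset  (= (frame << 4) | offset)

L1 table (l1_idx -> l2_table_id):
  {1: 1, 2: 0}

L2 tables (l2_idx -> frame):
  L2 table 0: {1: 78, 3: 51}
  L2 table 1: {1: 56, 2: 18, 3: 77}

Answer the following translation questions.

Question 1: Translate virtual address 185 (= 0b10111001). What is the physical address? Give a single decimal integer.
Answer: 825

Derivation:
vaddr = 185 = 0b10111001
Split: l1_idx=2, l2_idx=3, offset=9
L1[2] = 0
L2[0][3] = 51
paddr = 51 * 16 + 9 = 825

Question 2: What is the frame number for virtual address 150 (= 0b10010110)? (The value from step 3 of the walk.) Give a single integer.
vaddr = 150: l1_idx=2, l2_idx=1
L1[2] = 0; L2[0][1] = 78

Answer: 78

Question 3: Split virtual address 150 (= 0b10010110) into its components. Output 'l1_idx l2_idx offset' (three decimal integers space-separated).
vaddr = 150 = 0b10010110
  top 2 bits -> l1_idx = 2
  next 2 bits -> l2_idx = 1
  bottom 4 bits -> offset = 6

Answer: 2 1 6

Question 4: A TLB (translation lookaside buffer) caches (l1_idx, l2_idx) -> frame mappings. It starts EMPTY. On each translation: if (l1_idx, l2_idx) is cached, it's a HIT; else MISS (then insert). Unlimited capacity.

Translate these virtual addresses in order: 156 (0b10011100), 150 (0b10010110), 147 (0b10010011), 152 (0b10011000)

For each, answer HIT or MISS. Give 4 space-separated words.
vaddr=156: (2,1) not in TLB -> MISS, insert
vaddr=150: (2,1) in TLB -> HIT
vaddr=147: (2,1) in TLB -> HIT
vaddr=152: (2,1) in TLB -> HIT

Answer: MISS HIT HIT HIT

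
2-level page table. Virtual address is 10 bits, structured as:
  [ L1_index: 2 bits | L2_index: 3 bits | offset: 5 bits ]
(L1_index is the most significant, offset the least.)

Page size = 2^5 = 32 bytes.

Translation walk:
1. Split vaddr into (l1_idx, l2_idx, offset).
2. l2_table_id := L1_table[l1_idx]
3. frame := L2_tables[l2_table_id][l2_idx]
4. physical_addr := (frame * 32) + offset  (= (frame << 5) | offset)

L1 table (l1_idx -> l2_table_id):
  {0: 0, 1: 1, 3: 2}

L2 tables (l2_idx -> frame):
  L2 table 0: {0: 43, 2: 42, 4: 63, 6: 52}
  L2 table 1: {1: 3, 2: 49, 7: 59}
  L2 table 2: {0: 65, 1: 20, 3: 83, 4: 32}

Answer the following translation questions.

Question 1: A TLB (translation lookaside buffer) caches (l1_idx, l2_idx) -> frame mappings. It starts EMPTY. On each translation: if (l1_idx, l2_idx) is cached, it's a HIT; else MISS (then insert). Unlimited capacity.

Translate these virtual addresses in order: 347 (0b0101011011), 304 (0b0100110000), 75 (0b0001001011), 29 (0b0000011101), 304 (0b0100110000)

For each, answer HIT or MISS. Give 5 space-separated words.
Answer: MISS MISS MISS MISS HIT

Derivation:
vaddr=347: (1,2) not in TLB -> MISS, insert
vaddr=304: (1,1) not in TLB -> MISS, insert
vaddr=75: (0,2) not in TLB -> MISS, insert
vaddr=29: (0,0) not in TLB -> MISS, insert
vaddr=304: (1,1) in TLB -> HIT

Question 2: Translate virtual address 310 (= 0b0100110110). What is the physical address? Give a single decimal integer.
vaddr = 310 = 0b0100110110
Split: l1_idx=1, l2_idx=1, offset=22
L1[1] = 1
L2[1][1] = 3
paddr = 3 * 32 + 22 = 118

Answer: 118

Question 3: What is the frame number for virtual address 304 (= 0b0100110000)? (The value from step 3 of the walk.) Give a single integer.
vaddr = 304: l1_idx=1, l2_idx=1
L1[1] = 1; L2[1][1] = 3

Answer: 3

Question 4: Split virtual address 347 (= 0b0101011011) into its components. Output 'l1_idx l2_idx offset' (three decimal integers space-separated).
vaddr = 347 = 0b0101011011
  top 2 bits -> l1_idx = 1
  next 3 bits -> l2_idx = 2
  bottom 5 bits -> offset = 27

Answer: 1 2 27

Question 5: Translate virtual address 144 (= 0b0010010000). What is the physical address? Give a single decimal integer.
vaddr = 144 = 0b0010010000
Split: l1_idx=0, l2_idx=4, offset=16
L1[0] = 0
L2[0][4] = 63
paddr = 63 * 32 + 16 = 2032

Answer: 2032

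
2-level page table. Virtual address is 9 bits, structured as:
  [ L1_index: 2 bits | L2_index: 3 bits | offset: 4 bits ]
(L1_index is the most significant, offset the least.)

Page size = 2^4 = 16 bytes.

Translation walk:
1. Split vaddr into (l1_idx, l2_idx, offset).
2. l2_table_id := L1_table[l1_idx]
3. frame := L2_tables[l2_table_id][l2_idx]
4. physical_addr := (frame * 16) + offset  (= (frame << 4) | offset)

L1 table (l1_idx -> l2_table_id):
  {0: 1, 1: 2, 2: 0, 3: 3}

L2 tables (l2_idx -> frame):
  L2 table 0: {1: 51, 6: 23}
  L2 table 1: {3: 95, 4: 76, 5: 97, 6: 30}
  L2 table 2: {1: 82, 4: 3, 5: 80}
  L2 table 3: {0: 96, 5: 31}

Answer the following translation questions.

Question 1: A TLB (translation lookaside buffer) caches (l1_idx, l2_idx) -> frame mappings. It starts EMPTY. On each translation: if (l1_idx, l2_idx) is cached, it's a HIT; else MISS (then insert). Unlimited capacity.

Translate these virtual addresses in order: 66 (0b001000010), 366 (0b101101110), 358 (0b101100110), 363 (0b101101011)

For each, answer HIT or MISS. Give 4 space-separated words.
Answer: MISS MISS HIT HIT

Derivation:
vaddr=66: (0,4) not in TLB -> MISS, insert
vaddr=366: (2,6) not in TLB -> MISS, insert
vaddr=358: (2,6) in TLB -> HIT
vaddr=363: (2,6) in TLB -> HIT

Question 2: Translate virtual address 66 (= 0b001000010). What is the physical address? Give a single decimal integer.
Answer: 1218

Derivation:
vaddr = 66 = 0b001000010
Split: l1_idx=0, l2_idx=4, offset=2
L1[0] = 1
L2[1][4] = 76
paddr = 76 * 16 + 2 = 1218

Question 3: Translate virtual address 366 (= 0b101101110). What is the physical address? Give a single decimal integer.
vaddr = 366 = 0b101101110
Split: l1_idx=2, l2_idx=6, offset=14
L1[2] = 0
L2[0][6] = 23
paddr = 23 * 16 + 14 = 382

Answer: 382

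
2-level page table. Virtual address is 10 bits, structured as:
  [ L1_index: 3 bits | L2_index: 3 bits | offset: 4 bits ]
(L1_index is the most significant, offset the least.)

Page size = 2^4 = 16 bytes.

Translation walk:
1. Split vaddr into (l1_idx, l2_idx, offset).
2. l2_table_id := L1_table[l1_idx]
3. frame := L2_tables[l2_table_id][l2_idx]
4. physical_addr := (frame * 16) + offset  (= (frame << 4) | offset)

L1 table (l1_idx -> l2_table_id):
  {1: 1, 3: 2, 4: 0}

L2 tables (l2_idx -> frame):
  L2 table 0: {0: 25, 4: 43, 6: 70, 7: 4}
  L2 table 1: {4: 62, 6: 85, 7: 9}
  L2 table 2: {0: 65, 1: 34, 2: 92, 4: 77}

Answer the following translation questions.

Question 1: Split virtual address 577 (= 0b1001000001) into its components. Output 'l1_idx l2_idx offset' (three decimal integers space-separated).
Answer: 4 4 1

Derivation:
vaddr = 577 = 0b1001000001
  top 3 bits -> l1_idx = 4
  next 3 bits -> l2_idx = 4
  bottom 4 bits -> offset = 1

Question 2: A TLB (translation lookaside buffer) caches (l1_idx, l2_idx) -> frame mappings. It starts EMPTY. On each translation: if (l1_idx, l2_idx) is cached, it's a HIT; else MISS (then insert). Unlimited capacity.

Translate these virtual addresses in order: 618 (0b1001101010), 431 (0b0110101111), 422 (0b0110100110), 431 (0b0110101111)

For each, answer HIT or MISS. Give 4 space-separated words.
Answer: MISS MISS HIT HIT

Derivation:
vaddr=618: (4,6) not in TLB -> MISS, insert
vaddr=431: (3,2) not in TLB -> MISS, insert
vaddr=422: (3,2) in TLB -> HIT
vaddr=431: (3,2) in TLB -> HIT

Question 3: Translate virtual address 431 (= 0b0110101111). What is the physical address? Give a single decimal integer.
vaddr = 431 = 0b0110101111
Split: l1_idx=3, l2_idx=2, offset=15
L1[3] = 2
L2[2][2] = 92
paddr = 92 * 16 + 15 = 1487

Answer: 1487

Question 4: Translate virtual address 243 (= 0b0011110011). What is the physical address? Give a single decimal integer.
vaddr = 243 = 0b0011110011
Split: l1_idx=1, l2_idx=7, offset=3
L1[1] = 1
L2[1][7] = 9
paddr = 9 * 16 + 3 = 147

Answer: 147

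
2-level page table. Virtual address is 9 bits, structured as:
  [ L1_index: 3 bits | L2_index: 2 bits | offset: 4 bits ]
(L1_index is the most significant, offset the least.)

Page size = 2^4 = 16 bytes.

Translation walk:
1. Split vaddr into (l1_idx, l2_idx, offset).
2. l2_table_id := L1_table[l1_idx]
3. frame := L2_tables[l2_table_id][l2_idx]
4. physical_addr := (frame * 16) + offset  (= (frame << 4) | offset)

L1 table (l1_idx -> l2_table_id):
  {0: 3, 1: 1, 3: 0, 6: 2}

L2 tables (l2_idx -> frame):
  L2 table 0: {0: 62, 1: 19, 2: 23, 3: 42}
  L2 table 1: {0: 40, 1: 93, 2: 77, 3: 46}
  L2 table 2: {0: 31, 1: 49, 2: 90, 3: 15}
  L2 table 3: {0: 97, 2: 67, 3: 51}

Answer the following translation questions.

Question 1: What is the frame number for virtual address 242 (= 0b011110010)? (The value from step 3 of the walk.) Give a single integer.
Answer: 42

Derivation:
vaddr = 242: l1_idx=3, l2_idx=3
L1[3] = 0; L2[0][3] = 42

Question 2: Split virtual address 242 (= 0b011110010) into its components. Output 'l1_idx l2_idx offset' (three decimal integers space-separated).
vaddr = 242 = 0b011110010
  top 3 bits -> l1_idx = 3
  next 2 bits -> l2_idx = 3
  bottom 4 bits -> offset = 2

Answer: 3 3 2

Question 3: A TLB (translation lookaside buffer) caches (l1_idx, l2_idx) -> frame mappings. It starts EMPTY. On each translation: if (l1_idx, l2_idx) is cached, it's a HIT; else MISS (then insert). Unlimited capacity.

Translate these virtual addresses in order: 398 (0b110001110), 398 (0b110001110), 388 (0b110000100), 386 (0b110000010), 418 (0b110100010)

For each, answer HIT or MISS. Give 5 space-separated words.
Answer: MISS HIT HIT HIT MISS

Derivation:
vaddr=398: (6,0) not in TLB -> MISS, insert
vaddr=398: (6,0) in TLB -> HIT
vaddr=388: (6,0) in TLB -> HIT
vaddr=386: (6,0) in TLB -> HIT
vaddr=418: (6,2) not in TLB -> MISS, insert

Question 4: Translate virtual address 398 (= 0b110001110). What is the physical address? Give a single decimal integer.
vaddr = 398 = 0b110001110
Split: l1_idx=6, l2_idx=0, offset=14
L1[6] = 2
L2[2][0] = 31
paddr = 31 * 16 + 14 = 510

Answer: 510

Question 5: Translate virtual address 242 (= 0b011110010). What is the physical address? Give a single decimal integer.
vaddr = 242 = 0b011110010
Split: l1_idx=3, l2_idx=3, offset=2
L1[3] = 0
L2[0][3] = 42
paddr = 42 * 16 + 2 = 674

Answer: 674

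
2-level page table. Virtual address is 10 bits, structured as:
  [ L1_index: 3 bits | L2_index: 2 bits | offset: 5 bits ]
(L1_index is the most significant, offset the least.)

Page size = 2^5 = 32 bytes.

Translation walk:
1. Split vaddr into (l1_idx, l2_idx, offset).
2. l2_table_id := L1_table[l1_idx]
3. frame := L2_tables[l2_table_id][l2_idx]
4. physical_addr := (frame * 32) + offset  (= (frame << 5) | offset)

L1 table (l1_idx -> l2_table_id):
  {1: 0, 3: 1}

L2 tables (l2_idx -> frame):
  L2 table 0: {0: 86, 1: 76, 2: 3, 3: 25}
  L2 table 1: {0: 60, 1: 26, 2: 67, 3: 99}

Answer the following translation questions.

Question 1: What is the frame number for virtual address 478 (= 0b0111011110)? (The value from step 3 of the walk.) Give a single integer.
Answer: 67

Derivation:
vaddr = 478: l1_idx=3, l2_idx=2
L1[3] = 1; L2[1][2] = 67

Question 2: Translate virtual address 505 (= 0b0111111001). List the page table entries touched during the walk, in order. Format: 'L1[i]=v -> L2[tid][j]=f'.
Answer: L1[3]=1 -> L2[1][3]=99

Derivation:
vaddr = 505 = 0b0111111001
Split: l1_idx=3, l2_idx=3, offset=25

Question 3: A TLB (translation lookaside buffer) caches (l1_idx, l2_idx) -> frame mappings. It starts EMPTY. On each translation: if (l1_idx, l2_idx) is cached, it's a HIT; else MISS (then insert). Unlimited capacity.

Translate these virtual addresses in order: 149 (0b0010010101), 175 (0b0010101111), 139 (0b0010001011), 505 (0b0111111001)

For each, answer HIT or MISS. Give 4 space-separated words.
vaddr=149: (1,0) not in TLB -> MISS, insert
vaddr=175: (1,1) not in TLB -> MISS, insert
vaddr=139: (1,0) in TLB -> HIT
vaddr=505: (3,3) not in TLB -> MISS, insert

Answer: MISS MISS HIT MISS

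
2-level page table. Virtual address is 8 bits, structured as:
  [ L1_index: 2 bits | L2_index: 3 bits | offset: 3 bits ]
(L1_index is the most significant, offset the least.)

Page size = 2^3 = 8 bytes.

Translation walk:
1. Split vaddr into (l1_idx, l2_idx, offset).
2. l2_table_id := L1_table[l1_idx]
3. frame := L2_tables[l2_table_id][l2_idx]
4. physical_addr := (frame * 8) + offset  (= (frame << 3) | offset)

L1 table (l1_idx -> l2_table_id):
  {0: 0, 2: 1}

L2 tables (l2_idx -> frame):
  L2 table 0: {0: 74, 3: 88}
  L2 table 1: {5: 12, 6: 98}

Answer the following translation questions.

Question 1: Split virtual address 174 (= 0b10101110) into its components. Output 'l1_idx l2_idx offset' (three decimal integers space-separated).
Answer: 2 5 6

Derivation:
vaddr = 174 = 0b10101110
  top 2 bits -> l1_idx = 2
  next 3 bits -> l2_idx = 5
  bottom 3 bits -> offset = 6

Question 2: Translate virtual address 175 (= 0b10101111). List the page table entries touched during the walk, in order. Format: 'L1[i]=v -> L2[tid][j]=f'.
Answer: L1[2]=1 -> L2[1][5]=12

Derivation:
vaddr = 175 = 0b10101111
Split: l1_idx=2, l2_idx=5, offset=7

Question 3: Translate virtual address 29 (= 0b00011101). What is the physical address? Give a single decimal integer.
vaddr = 29 = 0b00011101
Split: l1_idx=0, l2_idx=3, offset=5
L1[0] = 0
L2[0][3] = 88
paddr = 88 * 8 + 5 = 709

Answer: 709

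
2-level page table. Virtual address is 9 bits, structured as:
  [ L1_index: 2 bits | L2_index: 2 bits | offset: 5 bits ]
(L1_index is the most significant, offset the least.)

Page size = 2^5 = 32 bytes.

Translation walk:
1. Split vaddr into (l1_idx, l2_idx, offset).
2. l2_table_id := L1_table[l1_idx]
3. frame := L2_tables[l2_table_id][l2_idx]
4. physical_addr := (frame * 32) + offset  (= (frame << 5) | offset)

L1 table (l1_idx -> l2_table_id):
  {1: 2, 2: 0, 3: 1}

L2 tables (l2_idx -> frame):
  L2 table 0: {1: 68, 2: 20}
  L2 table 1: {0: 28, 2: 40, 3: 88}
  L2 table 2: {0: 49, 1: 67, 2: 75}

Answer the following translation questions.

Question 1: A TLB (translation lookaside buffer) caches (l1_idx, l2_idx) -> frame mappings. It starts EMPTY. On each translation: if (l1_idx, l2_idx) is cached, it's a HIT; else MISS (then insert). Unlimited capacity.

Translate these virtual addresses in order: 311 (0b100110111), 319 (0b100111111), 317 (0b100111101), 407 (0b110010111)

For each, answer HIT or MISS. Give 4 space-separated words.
vaddr=311: (2,1) not in TLB -> MISS, insert
vaddr=319: (2,1) in TLB -> HIT
vaddr=317: (2,1) in TLB -> HIT
vaddr=407: (3,0) not in TLB -> MISS, insert

Answer: MISS HIT HIT MISS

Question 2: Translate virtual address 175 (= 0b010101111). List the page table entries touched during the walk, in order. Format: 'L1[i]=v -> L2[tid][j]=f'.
vaddr = 175 = 0b010101111
Split: l1_idx=1, l2_idx=1, offset=15

Answer: L1[1]=2 -> L2[2][1]=67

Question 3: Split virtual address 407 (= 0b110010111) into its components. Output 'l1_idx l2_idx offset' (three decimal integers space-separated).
vaddr = 407 = 0b110010111
  top 2 bits -> l1_idx = 3
  next 2 bits -> l2_idx = 0
  bottom 5 bits -> offset = 23

Answer: 3 0 23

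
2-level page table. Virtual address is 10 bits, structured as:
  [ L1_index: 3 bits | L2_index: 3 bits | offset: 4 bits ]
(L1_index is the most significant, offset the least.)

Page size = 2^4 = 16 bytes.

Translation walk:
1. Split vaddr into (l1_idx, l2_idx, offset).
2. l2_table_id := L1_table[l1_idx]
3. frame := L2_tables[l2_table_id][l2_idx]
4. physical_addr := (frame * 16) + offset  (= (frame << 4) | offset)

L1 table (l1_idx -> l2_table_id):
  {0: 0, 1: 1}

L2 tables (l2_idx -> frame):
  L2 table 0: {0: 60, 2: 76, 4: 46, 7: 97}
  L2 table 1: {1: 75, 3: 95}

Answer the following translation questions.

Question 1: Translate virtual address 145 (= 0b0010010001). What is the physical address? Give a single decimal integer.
Answer: 1201

Derivation:
vaddr = 145 = 0b0010010001
Split: l1_idx=1, l2_idx=1, offset=1
L1[1] = 1
L2[1][1] = 75
paddr = 75 * 16 + 1 = 1201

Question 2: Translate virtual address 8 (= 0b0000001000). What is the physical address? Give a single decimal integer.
Answer: 968

Derivation:
vaddr = 8 = 0b0000001000
Split: l1_idx=0, l2_idx=0, offset=8
L1[0] = 0
L2[0][0] = 60
paddr = 60 * 16 + 8 = 968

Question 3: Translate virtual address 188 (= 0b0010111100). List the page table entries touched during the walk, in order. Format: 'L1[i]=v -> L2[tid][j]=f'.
vaddr = 188 = 0b0010111100
Split: l1_idx=1, l2_idx=3, offset=12

Answer: L1[1]=1 -> L2[1][3]=95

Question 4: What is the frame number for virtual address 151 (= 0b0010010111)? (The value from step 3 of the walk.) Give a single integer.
vaddr = 151: l1_idx=1, l2_idx=1
L1[1] = 1; L2[1][1] = 75

Answer: 75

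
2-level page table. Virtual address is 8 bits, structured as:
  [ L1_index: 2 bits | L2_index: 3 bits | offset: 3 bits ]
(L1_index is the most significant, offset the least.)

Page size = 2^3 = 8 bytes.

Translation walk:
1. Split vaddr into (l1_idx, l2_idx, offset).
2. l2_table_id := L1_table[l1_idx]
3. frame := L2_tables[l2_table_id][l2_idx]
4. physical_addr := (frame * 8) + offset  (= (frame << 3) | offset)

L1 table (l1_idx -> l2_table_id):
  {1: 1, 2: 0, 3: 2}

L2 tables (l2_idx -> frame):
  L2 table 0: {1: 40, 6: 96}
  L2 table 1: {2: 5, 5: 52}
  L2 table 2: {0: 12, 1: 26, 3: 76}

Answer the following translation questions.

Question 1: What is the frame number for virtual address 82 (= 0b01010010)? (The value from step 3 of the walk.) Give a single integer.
vaddr = 82: l1_idx=1, l2_idx=2
L1[1] = 1; L2[1][2] = 5

Answer: 5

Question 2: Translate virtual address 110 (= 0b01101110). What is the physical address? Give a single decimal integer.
vaddr = 110 = 0b01101110
Split: l1_idx=1, l2_idx=5, offset=6
L1[1] = 1
L2[1][5] = 52
paddr = 52 * 8 + 6 = 422

Answer: 422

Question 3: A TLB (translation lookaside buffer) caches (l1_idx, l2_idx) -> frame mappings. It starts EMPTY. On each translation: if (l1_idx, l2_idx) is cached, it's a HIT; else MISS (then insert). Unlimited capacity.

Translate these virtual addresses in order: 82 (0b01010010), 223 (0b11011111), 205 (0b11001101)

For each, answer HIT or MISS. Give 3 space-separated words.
vaddr=82: (1,2) not in TLB -> MISS, insert
vaddr=223: (3,3) not in TLB -> MISS, insert
vaddr=205: (3,1) not in TLB -> MISS, insert

Answer: MISS MISS MISS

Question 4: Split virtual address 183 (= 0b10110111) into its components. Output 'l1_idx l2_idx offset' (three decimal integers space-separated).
Answer: 2 6 7

Derivation:
vaddr = 183 = 0b10110111
  top 2 bits -> l1_idx = 2
  next 3 bits -> l2_idx = 6
  bottom 3 bits -> offset = 7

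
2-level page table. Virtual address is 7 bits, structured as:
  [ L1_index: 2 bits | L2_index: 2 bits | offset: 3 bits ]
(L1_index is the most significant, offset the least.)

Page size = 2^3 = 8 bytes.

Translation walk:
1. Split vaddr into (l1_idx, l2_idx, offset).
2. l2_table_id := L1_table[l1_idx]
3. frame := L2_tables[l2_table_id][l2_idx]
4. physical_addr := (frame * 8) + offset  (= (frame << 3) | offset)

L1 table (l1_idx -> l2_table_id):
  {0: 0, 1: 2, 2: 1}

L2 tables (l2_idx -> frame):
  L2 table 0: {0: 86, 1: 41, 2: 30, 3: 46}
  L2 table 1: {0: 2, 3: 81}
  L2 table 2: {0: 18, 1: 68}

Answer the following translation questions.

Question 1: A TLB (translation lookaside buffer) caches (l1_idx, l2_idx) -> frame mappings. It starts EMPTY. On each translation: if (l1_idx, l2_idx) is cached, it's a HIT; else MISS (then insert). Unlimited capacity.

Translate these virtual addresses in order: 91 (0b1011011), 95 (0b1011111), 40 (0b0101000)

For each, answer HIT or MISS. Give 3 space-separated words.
vaddr=91: (2,3) not in TLB -> MISS, insert
vaddr=95: (2,3) in TLB -> HIT
vaddr=40: (1,1) not in TLB -> MISS, insert

Answer: MISS HIT MISS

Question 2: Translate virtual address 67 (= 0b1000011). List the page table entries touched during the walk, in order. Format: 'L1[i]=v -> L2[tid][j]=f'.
Answer: L1[2]=1 -> L2[1][0]=2

Derivation:
vaddr = 67 = 0b1000011
Split: l1_idx=2, l2_idx=0, offset=3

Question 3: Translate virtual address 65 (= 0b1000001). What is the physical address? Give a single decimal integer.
vaddr = 65 = 0b1000001
Split: l1_idx=2, l2_idx=0, offset=1
L1[2] = 1
L2[1][0] = 2
paddr = 2 * 8 + 1 = 17

Answer: 17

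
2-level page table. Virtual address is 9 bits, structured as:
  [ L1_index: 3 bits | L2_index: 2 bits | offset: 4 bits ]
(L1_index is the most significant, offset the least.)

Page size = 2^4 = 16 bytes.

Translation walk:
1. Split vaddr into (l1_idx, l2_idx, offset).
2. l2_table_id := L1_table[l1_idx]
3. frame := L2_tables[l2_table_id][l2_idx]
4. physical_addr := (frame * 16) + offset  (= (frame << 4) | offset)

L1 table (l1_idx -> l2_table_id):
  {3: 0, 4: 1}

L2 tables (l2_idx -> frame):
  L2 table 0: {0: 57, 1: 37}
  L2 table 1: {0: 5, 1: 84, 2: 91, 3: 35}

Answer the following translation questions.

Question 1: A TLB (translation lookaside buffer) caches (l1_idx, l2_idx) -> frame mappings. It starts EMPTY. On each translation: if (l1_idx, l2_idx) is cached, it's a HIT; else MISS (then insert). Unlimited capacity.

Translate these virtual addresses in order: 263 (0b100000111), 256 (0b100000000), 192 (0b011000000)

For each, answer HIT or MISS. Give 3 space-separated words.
vaddr=263: (4,0) not in TLB -> MISS, insert
vaddr=256: (4,0) in TLB -> HIT
vaddr=192: (3,0) not in TLB -> MISS, insert

Answer: MISS HIT MISS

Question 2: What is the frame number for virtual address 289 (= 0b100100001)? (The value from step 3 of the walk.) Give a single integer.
vaddr = 289: l1_idx=4, l2_idx=2
L1[4] = 1; L2[1][2] = 91

Answer: 91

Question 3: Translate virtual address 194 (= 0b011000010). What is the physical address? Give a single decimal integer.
vaddr = 194 = 0b011000010
Split: l1_idx=3, l2_idx=0, offset=2
L1[3] = 0
L2[0][0] = 57
paddr = 57 * 16 + 2 = 914

Answer: 914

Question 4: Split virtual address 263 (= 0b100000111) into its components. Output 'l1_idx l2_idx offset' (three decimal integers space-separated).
vaddr = 263 = 0b100000111
  top 3 bits -> l1_idx = 4
  next 2 bits -> l2_idx = 0
  bottom 4 bits -> offset = 7

Answer: 4 0 7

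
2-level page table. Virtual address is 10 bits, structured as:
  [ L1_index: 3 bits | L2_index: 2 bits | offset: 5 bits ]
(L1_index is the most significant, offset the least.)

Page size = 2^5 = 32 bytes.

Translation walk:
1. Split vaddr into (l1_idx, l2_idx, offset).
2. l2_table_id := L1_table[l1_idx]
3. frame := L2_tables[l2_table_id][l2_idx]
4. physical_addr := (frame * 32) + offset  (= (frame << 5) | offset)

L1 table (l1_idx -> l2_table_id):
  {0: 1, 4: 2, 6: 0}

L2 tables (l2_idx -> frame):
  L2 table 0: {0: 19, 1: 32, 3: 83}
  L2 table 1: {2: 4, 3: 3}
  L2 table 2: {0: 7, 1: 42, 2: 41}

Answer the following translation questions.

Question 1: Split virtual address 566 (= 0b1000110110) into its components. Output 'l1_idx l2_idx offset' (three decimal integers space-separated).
vaddr = 566 = 0b1000110110
  top 3 bits -> l1_idx = 4
  next 2 bits -> l2_idx = 1
  bottom 5 bits -> offset = 22

Answer: 4 1 22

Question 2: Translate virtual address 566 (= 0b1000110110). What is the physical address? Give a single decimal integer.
vaddr = 566 = 0b1000110110
Split: l1_idx=4, l2_idx=1, offset=22
L1[4] = 2
L2[2][1] = 42
paddr = 42 * 32 + 22 = 1366

Answer: 1366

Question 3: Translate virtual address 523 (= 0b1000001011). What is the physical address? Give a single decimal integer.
vaddr = 523 = 0b1000001011
Split: l1_idx=4, l2_idx=0, offset=11
L1[4] = 2
L2[2][0] = 7
paddr = 7 * 32 + 11 = 235

Answer: 235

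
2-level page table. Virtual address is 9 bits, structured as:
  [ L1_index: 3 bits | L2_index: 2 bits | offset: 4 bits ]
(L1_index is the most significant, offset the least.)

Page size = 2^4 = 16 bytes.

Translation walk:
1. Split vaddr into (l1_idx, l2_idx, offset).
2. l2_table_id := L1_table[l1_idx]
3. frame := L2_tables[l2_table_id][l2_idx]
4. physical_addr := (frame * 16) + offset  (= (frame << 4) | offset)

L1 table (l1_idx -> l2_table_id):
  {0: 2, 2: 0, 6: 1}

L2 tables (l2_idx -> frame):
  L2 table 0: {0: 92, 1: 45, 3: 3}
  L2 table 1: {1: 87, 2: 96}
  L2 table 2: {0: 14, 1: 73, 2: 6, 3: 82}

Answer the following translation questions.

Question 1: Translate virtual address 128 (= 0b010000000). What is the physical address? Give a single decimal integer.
Answer: 1472

Derivation:
vaddr = 128 = 0b010000000
Split: l1_idx=2, l2_idx=0, offset=0
L1[2] = 0
L2[0][0] = 92
paddr = 92 * 16 + 0 = 1472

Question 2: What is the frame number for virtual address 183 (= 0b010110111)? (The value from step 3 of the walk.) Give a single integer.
Answer: 3

Derivation:
vaddr = 183: l1_idx=2, l2_idx=3
L1[2] = 0; L2[0][3] = 3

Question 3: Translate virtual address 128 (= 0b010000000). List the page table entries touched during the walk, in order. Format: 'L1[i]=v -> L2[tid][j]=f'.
Answer: L1[2]=0 -> L2[0][0]=92

Derivation:
vaddr = 128 = 0b010000000
Split: l1_idx=2, l2_idx=0, offset=0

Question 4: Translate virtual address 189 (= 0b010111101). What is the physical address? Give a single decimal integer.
Answer: 61

Derivation:
vaddr = 189 = 0b010111101
Split: l1_idx=2, l2_idx=3, offset=13
L1[2] = 0
L2[0][3] = 3
paddr = 3 * 16 + 13 = 61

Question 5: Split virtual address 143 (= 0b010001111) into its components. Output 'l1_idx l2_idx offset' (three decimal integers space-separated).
vaddr = 143 = 0b010001111
  top 3 bits -> l1_idx = 2
  next 2 bits -> l2_idx = 0
  bottom 4 bits -> offset = 15

Answer: 2 0 15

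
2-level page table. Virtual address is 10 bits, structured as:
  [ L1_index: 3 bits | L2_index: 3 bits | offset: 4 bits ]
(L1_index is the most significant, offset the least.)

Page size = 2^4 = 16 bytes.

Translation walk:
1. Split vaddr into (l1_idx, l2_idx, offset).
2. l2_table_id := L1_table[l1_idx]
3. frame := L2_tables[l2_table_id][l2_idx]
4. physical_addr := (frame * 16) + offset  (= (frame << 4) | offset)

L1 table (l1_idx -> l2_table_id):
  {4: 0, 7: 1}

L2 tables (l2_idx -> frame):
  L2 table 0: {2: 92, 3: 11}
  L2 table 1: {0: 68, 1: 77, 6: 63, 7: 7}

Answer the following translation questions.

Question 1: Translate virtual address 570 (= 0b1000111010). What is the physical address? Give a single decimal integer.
Answer: 186

Derivation:
vaddr = 570 = 0b1000111010
Split: l1_idx=4, l2_idx=3, offset=10
L1[4] = 0
L2[0][3] = 11
paddr = 11 * 16 + 10 = 186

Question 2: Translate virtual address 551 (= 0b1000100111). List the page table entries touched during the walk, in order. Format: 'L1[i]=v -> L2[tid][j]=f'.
Answer: L1[4]=0 -> L2[0][2]=92

Derivation:
vaddr = 551 = 0b1000100111
Split: l1_idx=4, l2_idx=2, offset=7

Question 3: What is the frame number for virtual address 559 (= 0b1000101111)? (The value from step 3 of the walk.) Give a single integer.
vaddr = 559: l1_idx=4, l2_idx=2
L1[4] = 0; L2[0][2] = 92

Answer: 92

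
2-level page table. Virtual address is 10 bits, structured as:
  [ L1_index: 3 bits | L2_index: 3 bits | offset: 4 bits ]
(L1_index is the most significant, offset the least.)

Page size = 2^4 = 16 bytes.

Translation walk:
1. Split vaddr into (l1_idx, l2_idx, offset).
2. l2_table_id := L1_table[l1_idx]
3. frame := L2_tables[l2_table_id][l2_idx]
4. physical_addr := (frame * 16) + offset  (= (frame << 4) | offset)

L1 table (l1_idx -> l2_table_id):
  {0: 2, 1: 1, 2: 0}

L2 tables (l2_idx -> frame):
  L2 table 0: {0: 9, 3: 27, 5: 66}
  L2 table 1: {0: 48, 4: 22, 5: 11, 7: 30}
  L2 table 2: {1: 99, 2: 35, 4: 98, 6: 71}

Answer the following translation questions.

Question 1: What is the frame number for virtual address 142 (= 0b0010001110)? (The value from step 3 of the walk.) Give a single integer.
Answer: 48

Derivation:
vaddr = 142: l1_idx=1, l2_idx=0
L1[1] = 1; L2[1][0] = 48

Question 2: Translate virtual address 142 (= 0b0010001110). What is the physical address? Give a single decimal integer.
vaddr = 142 = 0b0010001110
Split: l1_idx=1, l2_idx=0, offset=14
L1[1] = 1
L2[1][0] = 48
paddr = 48 * 16 + 14 = 782

Answer: 782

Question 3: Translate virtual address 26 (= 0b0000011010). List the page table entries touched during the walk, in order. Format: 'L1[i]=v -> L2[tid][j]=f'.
vaddr = 26 = 0b0000011010
Split: l1_idx=0, l2_idx=1, offset=10

Answer: L1[0]=2 -> L2[2][1]=99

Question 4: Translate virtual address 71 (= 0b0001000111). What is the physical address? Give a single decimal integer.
Answer: 1575

Derivation:
vaddr = 71 = 0b0001000111
Split: l1_idx=0, l2_idx=4, offset=7
L1[0] = 2
L2[2][4] = 98
paddr = 98 * 16 + 7 = 1575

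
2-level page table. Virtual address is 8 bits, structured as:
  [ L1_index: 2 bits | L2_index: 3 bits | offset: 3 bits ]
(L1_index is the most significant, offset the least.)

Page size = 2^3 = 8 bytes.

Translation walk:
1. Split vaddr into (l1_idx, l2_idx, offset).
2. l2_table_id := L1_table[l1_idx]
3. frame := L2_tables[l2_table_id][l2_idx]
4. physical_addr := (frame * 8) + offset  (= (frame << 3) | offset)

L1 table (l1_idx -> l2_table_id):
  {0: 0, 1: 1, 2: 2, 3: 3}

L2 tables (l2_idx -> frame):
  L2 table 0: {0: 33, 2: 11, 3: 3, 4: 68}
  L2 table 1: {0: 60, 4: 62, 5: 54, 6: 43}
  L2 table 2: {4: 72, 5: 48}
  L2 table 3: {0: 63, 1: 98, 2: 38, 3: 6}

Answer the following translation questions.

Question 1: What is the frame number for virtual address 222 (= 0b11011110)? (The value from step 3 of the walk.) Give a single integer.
Answer: 6

Derivation:
vaddr = 222: l1_idx=3, l2_idx=3
L1[3] = 3; L2[3][3] = 6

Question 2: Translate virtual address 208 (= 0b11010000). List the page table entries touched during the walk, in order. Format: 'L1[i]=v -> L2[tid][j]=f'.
vaddr = 208 = 0b11010000
Split: l1_idx=3, l2_idx=2, offset=0

Answer: L1[3]=3 -> L2[3][2]=38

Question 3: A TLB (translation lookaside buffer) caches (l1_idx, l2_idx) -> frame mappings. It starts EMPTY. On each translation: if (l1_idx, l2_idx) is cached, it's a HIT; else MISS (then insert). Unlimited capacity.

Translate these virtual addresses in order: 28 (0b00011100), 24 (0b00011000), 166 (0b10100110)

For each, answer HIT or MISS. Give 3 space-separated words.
Answer: MISS HIT MISS

Derivation:
vaddr=28: (0,3) not in TLB -> MISS, insert
vaddr=24: (0,3) in TLB -> HIT
vaddr=166: (2,4) not in TLB -> MISS, insert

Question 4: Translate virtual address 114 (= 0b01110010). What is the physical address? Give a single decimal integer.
vaddr = 114 = 0b01110010
Split: l1_idx=1, l2_idx=6, offset=2
L1[1] = 1
L2[1][6] = 43
paddr = 43 * 8 + 2 = 346

Answer: 346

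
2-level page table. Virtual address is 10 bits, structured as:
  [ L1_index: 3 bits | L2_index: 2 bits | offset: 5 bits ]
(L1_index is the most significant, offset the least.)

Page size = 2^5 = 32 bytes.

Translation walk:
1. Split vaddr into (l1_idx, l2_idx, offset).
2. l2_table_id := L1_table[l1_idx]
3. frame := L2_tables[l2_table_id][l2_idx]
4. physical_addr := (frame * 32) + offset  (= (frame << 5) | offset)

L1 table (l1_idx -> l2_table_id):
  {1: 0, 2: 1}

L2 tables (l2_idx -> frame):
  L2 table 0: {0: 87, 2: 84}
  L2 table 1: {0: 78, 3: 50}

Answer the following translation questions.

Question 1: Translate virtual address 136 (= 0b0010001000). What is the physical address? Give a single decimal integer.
vaddr = 136 = 0b0010001000
Split: l1_idx=1, l2_idx=0, offset=8
L1[1] = 0
L2[0][0] = 87
paddr = 87 * 32 + 8 = 2792

Answer: 2792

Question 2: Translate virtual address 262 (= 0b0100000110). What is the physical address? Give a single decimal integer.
Answer: 2502

Derivation:
vaddr = 262 = 0b0100000110
Split: l1_idx=2, l2_idx=0, offset=6
L1[2] = 1
L2[1][0] = 78
paddr = 78 * 32 + 6 = 2502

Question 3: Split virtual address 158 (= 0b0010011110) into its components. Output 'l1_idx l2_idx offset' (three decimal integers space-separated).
vaddr = 158 = 0b0010011110
  top 3 bits -> l1_idx = 1
  next 2 bits -> l2_idx = 0
  bottom 5 bits -> offset = 30

Answer: 1 0 30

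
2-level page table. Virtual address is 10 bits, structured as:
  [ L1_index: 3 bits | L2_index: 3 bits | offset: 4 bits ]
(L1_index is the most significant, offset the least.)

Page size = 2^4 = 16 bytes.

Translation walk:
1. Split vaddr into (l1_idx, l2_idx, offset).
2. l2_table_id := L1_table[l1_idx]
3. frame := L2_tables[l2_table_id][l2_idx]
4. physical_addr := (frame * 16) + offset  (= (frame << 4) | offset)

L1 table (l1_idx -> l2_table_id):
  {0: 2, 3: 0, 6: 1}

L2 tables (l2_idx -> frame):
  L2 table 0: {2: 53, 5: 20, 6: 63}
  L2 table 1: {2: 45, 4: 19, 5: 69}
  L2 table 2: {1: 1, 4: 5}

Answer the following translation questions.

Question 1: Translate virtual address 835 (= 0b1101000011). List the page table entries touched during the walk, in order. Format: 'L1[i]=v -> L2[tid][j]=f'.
Answer: L1[6]=1 -> L2[1][4]=19

Derivation:
vaddr = 835 = 0b1101000011
Split: l1_idx=6, l2_idx=4, offset=3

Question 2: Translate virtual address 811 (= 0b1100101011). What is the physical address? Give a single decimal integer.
vaddr = 811 = 0b1100101011
Split: l1_idx=6, l2_idx=2, offset=11
L1[6] = 1
L2[1][2] = 45
paddr = 45 * 16 + 11 = 731

Answer: 731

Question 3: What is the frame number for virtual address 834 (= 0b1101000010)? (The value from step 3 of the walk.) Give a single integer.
vaddr = 834: l1_idx=6, l2_idx=4
L1[6] = 1; L2[1][4] = 19

Answer: 19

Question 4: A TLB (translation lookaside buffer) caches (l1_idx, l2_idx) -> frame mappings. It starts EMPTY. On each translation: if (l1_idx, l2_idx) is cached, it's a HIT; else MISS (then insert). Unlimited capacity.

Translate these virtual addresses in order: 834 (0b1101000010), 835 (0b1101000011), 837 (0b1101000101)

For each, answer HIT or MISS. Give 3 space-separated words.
Answer: MISS HIT HIT

Derivation:
vaddr=834: (6,4) not in TLB -> MISS, insert
vaddr=835: (6,4) in TLB -> HIT
vaddr=837: (6,4) in TLB -> HIT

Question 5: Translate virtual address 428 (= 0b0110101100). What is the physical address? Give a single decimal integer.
Answer: 860

Derivation:
vaddr = 428 = 0b0110101100
Split: l1_idx=3, l2_idx=2, offset=12
L1[3] = 0
L2[0][2] = 53
paddr = 53 * 16 + 12 = 860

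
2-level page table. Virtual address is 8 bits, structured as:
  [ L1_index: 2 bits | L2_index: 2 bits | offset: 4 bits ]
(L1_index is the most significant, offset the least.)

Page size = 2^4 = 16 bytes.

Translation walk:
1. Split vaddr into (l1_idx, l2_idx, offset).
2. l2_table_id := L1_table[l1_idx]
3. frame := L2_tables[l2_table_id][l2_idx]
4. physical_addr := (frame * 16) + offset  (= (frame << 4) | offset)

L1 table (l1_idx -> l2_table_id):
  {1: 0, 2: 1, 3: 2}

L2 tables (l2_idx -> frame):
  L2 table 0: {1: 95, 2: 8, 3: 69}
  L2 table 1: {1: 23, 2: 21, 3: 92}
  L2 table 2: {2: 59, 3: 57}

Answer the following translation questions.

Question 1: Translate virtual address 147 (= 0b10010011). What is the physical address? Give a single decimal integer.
vaddr = 147 = 0b10010011
Split: l1_idx=2, l2_idx=1, offset=3
L1[2] = 1
L2[1][1] = 23
paddr = 23 * 16 + 3 = 371

Answer: 371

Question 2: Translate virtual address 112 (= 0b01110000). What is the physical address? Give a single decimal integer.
Answer: 1104

Derivation:
vaddr = 112 = 0b01110000
Split: l1_idx=1, l2_idx=3, offset=0
L1[1] = 0
L2[0][3] = 69
paddr = 69 * 16 + 0 = 1104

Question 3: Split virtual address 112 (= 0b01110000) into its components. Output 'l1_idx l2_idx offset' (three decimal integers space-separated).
vaddr = 112 = 0b01110000
  top 2 bits -> l1_idx = 1
  next 2 bits -> l2_idx = 3
  bottom 4 bits -> offset = 0

Answer: 1 3 0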